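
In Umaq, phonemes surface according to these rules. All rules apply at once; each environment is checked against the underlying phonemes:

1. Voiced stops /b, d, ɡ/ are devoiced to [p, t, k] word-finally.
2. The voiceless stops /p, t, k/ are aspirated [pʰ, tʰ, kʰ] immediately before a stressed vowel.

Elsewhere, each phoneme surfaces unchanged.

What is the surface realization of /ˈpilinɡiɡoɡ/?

[ˈpʰilinɡiɡok]

/p/ (word-initial) occurs immediately before a stressed vowel → [pʰ] by rule 2.
/i/ (between /p/ and /l/) is unaffected → [i].
/l/ — not in any rule's target class → [l].
/i/ (between /l/ and /n/): no rule targets it → [i].
/n/ (between /i/ and /ɡ/) is unaffected → [n].
/ɡ/ (between /n/ and /i/): rule 1 targets it, but not word-finally → unchanged [ɡ].
/i/ — not in any rule's target class → [i].
/ɡ/ (between /i/ and /o/) is in the target of rule 1 but the environment (word-finally) is not met → [ɡ].
/o/ — not in any rule's target class → [o].
/ɡ/ (word-final) occurs word-finally → [k] by rule 1.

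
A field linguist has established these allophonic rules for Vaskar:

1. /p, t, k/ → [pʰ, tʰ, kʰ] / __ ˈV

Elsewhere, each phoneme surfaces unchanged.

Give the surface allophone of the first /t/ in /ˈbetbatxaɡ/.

[t]

/t/ (between /e/ and /b/) is in the target of rule 1 but the environment (immediately before a stressed vowel) is not met → [t].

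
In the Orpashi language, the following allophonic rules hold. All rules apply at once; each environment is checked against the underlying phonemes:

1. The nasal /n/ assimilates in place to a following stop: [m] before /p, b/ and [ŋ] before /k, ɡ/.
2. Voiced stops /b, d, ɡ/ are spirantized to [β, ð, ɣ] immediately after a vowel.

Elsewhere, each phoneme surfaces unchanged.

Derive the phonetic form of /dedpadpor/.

[deðpaðpor]

/d/ (word-initial): rule 2 targets it, but not immediately after a vowel → unchanged [d].
/e/ stays [e].
/d/ meets the environment for rule 2 (immediately after a vowel) → [ð].
/p/ (between /d/ and /a/) is unaffected → [p].
/a/ stays [a].
/d/ meets the environment for rule 2 (immediately after a vowel) → [ð].
/p/ — not in any rule's target class → [p].
/o/ (between /p/ and /r/) is unaffected → [o].
/r/ (word-final): no rule targets it → [r].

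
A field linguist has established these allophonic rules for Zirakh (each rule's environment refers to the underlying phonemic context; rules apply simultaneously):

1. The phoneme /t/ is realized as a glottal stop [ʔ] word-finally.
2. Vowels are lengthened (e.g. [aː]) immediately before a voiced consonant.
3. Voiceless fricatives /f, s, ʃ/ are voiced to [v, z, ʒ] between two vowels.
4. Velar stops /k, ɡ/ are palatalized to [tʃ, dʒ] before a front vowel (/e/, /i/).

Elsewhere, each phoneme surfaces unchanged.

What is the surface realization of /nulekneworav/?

[nuːlekneːwoːraːv]

/u/ — between /n/ and /l/, before a voiced consonant — surfaces as [uː] (rule 2).
/e/ — between /l/ and /k/; rule 2 does not apply here → [e].
/k/ (between /e/ and /n/): rule 4 targets it, but not before a front vowel → unchanged [k].
Rule 2 applies to /e/ (between /n/ and /w/: before a voiced consonant) → [eː].
/o/ (between /w/ and /r/) occurs before a voiced consonant → [oː] by rule 2.
/a/ meets the environment for rule 2 (before a voiced consonant) → [aː].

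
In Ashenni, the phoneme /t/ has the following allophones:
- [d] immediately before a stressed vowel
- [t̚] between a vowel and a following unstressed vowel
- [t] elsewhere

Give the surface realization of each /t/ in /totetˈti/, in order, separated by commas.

[t], [t̚], [t], [d]

Occurrence 1 (position 1): no conditioning environment matches → elsewhere allophone [t].
Occurrence 2 (position 3): between a vowel and a following unstressed vowel → [t̚].
Occurrence 3 (position 5): no conditioning environment matches → elsewhere allophone [t].
Occurrence 4 (position 6): immediately before a stressed vowel → [d].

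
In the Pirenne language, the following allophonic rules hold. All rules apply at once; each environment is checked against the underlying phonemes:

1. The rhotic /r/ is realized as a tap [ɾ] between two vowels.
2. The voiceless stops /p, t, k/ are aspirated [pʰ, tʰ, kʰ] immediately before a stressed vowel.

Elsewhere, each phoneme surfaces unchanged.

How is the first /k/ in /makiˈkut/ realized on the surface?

/k/ (between /a/ and /i/): rule 2 targets it, but not immediately before a stressed vowel → unchanged [k].

[k]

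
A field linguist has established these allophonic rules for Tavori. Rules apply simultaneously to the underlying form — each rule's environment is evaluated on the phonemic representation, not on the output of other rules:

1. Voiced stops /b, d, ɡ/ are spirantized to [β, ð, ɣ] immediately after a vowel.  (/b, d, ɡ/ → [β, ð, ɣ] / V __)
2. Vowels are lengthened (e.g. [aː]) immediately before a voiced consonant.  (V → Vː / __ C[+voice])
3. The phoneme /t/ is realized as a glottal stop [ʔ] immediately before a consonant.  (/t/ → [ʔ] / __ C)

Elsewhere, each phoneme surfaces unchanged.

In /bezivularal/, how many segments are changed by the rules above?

Segments that undergo a rule: /e/ → [eː] (rule 2); /i/ → [iː] (rule 2); /u/ → [uː] (rule 2); /a/ → [aː] (rule 2); /a/ → [aː] (rule 2).
All other segments surface unchanged.

5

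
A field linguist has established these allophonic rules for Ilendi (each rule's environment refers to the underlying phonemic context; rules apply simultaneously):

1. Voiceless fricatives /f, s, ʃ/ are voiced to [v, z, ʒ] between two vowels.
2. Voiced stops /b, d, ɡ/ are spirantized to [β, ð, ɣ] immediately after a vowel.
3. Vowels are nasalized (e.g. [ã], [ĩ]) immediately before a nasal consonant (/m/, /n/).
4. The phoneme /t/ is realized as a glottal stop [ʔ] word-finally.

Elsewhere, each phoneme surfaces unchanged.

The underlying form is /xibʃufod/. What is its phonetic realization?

[xiβʃuvoð]

/x/ (word-initial) is unaffected → [x].
/i/ (between /x/ and /b/): rule 3 targets it, but not before a nasal consonant → unchanged [i].
Rule 2 applies to /b/ (between /i/ and /ʃ/: immediately after a vowel) → [β].
/ʃ/ (between /b/ and /u/) is in the target of rule 1 but the environment (between two vowels) is not met → [ʃ].
/u/ (between /ʃ/ and /f/): rule 3 targets it, but not before a nasal consonant → unchanged [u].
/f/ (between /u/ and /o/): between two vowels, so rule 1 applies → [v].
/o/ (between /f/ and /d/): rule 3 targets it, but not before a nasal consonant → unchanged [o].
/d/ (word-final) occurs immediately after a vowel → [ð] by rule 2.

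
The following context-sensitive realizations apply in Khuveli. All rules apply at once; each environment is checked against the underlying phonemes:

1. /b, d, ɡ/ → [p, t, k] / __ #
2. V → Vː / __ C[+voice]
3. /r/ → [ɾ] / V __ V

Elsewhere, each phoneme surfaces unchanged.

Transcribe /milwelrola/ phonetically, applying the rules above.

/m/ (word-initial) is unaffected → [m].
/i/ meets the environment for rule 2 (before a voiced consonant) → [iː].
/l/ — not in any rule's target class → [l].
/w/ (between /l/ and /e/) is unaffected → [w].
Rule 2 applies to /e/ (between /w/ and /l/: before a voiced consonant) → [eː].
/l/ stays [l].
/r/ (between /l/ and /o/) fails the environment for rule 3, so it stays [r].
/o/ (between /r/ and /l/): before a voiced consonant, so rule 2 applies → [oː].
/l/ (between /o/ and /a/): no rule targets it → [l].
/a/ — word-final; rule 2 does not apply here → [a].

[miːlweːlroːla]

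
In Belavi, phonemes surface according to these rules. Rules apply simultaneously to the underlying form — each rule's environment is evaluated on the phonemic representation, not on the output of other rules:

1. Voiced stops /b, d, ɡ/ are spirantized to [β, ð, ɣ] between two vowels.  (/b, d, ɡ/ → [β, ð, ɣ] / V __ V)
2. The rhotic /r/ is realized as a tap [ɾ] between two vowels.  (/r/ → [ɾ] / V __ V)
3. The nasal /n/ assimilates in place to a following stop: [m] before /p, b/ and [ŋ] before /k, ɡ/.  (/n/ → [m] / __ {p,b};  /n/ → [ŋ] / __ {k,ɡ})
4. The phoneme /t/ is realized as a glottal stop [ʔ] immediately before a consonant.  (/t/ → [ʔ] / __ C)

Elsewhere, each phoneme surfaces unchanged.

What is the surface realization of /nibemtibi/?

/n/ (word-initial): rule 3 targets it, but not before a labial or velar stop → unchanged [n].
/i/ (between /n/ and /b/): no rule targets it → [i].
Rule 1 applies to /b/ (between /i/ and /e/: between two vowels) → [β].
/e/ (between /b/ and /m/): no rule targets it → [e].
/m/ (between /e/ and /t/): no rule targets it → [m].
/t/ (between /m/ and /i/) is in the target of rule 4 but the environment (immediately before a consonant) is not met → [t].
/i/ (between /t/ and /b/): no rule targets it → [i].
/b/ — between /i/ and /i/, between two vowels — surfaces as [β] (rule 1).
/i/ stays [i].

[niβemtiβi]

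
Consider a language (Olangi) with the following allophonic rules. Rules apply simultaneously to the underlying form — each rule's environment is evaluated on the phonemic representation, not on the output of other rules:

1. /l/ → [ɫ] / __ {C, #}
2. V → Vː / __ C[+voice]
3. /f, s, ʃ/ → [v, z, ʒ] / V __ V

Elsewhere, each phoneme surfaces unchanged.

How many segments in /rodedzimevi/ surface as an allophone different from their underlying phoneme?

Segments that undergo a rule: /o/ → [oː] (rule 2); /e/ → [eː] (rule 2); /i/ → [iː] (rule 2); /e/ → [eː] (rule 2).
All other segments surface unchanged.

4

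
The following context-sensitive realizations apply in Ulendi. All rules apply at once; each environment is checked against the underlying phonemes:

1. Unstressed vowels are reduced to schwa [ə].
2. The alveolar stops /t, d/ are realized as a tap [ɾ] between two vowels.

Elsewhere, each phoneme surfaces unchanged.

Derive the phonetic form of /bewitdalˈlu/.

[bəwətdəlˈlu]

/b/ stays [b].
Rule 1 applies to /e/ (between /b/ and /w/: in an unstressed syllable) → [ə].
/w/ — not in any rule's target class → [w].
/i/ — between /w/ and /t/, in an unstressed syllable — surfaces as [ə] (rule 1).
/t/ (between /i/ and /d/): rule 2 targets it, but not between two vowels → unchanged [t].
/d/ (between /t/ and /a/): rule 2 targets it, but not between two vowels → unchanged [d].
Rule 1 applies to /a/ (between /d/ and /l/: in an unstressed syllable) → [ə].
/l/ (between /a/ and /l/) is unaffected → [l].
/l/ — not in any rule's target class → [l].
/u/ (word-final) fails the environment for rule 1, so it stays [u].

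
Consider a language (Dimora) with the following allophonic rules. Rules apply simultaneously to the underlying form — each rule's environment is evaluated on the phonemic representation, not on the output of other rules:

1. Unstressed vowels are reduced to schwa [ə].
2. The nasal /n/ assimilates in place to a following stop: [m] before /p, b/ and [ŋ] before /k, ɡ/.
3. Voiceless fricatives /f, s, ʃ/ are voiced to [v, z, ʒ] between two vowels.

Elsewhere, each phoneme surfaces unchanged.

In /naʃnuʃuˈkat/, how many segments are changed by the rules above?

4

Segments that undergo a rule: /a/ → [ə] (rule 1); /u/ → [ə] (rule 1); /ʃ/ → [ʒ] (rule 3); /u/ → [ə] (rule 1).
All other segments surface unchanged.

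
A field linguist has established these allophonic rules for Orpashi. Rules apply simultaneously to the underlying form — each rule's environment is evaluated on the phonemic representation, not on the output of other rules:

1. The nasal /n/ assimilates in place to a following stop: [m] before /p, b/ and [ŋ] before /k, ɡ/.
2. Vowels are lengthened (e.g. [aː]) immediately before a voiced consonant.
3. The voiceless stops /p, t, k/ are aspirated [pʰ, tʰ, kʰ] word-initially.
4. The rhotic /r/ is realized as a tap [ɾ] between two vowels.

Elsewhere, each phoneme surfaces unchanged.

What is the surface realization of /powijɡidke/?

/p/ (word-initial): word-initially, so rule 3 applies → [pʰ].
/o/ meets the environment for rule 2 (before a voiced consonant) → [oː].
/w/ stays [w].
/i/ — between /w/ and /j/, before a voiced consonant — surfaces as [iː] (rule 2).
/j/ (between /i/ and /ɡ/) is unaffected → [j].
/ɡ/ (between /j/ and /i/): no rule targets it → [ɡ].
/i/ — between /ɡ/ and /d/, before a voiced consonant — surfaces as [iː] (rule 2).
/d/ — not in any rule's target class → [d].
/k/ (between /d/ and /e/): rule 3 targets it, but not word-initially → unchanged [k].
/e/ (word-final) fails the environment for rule 2, so it stays [e].

[pʰoːwiːjɡiːdke]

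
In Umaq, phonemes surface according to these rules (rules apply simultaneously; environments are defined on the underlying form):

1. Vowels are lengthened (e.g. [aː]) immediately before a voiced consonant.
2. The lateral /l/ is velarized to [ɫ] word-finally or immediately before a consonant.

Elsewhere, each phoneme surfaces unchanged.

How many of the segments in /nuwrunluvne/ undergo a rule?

3

Segments that undergo a rule: /u/ → [uː] (rule 1); /u/ → [uː] (rule 1); /u/ → [uː] (rule 1).
All other segments surface unchanged.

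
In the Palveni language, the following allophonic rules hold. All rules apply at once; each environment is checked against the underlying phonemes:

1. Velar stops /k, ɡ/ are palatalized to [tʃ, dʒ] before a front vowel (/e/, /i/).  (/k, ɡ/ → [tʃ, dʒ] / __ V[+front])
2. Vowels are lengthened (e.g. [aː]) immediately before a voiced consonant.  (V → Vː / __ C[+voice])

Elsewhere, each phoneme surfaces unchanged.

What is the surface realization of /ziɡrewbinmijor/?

/z/ stays [z].
/i/ meets the environment for rule 2 (before a voiced consonant) → [iː].
/ɡ/ (between /i/ and /r/) fails the environment for rule 1, so it stays [ɡ].
/r/ (between /ɡ/ and /e/): no rule targets it → [r].
Rule 2 applies to /e/ (between /r/ and /w/: before a voiced consonant) → [eː].
/w/ — not in any rule's target class → [w].
/b/ (between /w/ and /i/) is unaffected → [b].
/i/ meets the environment for rule 2 (before a voiced consonant) → [iː].
/n/ stays [n].
/m/ — not in any rule's target class → [m].
/i/ (between /m/ and /j/) occurs before a voiced consonant → [iː] by rule 2.
/j/ stays [j].
/o/ (between /j/ and /r/) occurs before a voiced consonant → [oː] by rule 2.
/r/ — not in any rule's target class → [r].

[ziːɡreːwbiːnmiːjoːr]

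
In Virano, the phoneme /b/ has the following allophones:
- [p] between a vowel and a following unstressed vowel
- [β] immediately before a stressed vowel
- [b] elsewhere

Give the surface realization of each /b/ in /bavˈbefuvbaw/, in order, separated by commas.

[b], [β], [b]

Occurrence 1 (position 1): no conditioning environment matches → elsewhere allophone [b].
Occurrence 2 (position 4): immediately before a stressed vowel → [β].
Occurrence 3 (position 9): no conditioning environment matches → elsewhere allophone [b].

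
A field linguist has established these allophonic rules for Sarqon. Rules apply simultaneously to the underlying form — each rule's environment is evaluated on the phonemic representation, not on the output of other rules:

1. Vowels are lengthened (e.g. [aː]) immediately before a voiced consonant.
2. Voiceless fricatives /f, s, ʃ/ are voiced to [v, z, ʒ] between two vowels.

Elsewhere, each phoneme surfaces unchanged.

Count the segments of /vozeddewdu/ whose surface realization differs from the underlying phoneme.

Segments that undergo a rule: /o/ → [oː] (rule 1); /e/ → [eː] (rule 1); /e/ → [eː] (rule 1).
All other segments surface unchanged.

3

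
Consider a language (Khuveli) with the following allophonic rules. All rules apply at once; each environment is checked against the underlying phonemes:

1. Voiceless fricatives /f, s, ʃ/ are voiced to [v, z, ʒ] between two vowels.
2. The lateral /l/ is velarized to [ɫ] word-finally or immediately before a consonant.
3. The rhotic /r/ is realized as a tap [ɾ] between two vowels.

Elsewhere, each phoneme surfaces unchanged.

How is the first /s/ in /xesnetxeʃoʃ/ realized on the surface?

[s]

/s/ (between /e/ and /n/): rule 1 targets it, but not between two vowels → unchanged [s].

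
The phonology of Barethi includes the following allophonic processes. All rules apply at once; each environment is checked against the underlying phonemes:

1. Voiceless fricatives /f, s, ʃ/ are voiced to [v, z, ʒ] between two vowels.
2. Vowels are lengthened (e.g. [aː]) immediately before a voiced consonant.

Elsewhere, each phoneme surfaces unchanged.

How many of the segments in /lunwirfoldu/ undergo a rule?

Segments that undergo a rule: /u/ → [uː] (rule 2); /i/ → [iː] (rule 2); /o/ → [oː] (rule 2).
All other segments surface unchanged.

3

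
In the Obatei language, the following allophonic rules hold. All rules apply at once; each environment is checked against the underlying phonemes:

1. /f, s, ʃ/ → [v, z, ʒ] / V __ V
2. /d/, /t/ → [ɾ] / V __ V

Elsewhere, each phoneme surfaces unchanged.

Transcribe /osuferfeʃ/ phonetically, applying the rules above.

/o/ (word-initial): no rule targets it → [o].
/s/ meets the environment for rule 1 (between two vowels) → [z].
/u/ (between /s/ and /f/): no rule targets it → [u].
/f/ meets the environment for rule 1 (between two vowels) → [v].
/e/ stays [e].
/r/ stays [r].
/f/ (between /r/ and /e/) fails the environment for rule 1, so it stays [f].
/e/ (between /f/ and /ʃ/): no rule targets it → [e].
/ʃ/ (word-final): rule 1 targets it, but not between two vowels → unchanged [ʃ].

[ozuverfeʃ]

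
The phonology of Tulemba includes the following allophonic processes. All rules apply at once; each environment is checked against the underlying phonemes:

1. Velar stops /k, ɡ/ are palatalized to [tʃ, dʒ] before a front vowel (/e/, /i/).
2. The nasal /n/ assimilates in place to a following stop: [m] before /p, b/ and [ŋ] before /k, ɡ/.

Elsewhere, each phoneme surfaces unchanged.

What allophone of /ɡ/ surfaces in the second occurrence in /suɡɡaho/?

/ɡ/ — between /ɡ/ and /a/; rule 1 does not apply here → [ɡ].

[ɡ]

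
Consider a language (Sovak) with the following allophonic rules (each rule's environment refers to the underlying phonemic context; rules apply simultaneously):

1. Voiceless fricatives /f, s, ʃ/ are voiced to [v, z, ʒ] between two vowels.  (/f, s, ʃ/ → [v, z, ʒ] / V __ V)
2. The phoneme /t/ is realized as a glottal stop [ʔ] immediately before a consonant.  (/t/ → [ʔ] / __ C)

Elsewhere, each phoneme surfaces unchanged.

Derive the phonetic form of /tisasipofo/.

/t/ — word-initial; rule 2 does not apply here → [t].
/s/ (between /i/ and /a/) occurs between two vowels → [z] by rule 1.
/s/ — between /a/ and /i/, between two vowels — surfaces as [z] (rule 1).
/f/ — between /o/ and /o/, between two vowels — surfaces as [v] (rule 1).

[tizazipovo]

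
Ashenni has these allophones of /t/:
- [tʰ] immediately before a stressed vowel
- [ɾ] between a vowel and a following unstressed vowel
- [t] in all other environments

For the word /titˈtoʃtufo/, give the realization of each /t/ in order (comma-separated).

Occurrence 1 (position 1): no conditioning environment matches → elsewhere allophone [t].
Occurrence 2 (position 3): no conditioning environment matches → elsewhere allophone [t].
Occurrence 3 (position 4): immediately before a stressed vowel → [tʰ].
Occurrence 4 (position 7): no conditioning environment matches → elsewhere allophone [t].

[t], [t], [tʰ], [t]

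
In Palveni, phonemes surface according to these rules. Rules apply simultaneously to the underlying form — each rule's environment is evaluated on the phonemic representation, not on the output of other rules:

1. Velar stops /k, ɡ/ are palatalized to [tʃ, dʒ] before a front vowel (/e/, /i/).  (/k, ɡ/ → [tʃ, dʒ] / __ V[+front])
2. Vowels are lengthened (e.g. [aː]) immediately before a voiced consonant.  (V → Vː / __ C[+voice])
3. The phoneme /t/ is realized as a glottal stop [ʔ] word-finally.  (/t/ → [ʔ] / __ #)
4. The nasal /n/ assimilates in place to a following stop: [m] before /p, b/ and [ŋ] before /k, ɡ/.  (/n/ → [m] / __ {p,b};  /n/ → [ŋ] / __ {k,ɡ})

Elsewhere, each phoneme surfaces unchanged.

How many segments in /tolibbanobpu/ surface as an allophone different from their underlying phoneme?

4

Segments that undergo a rule: /o/ → [oː] (rule 2); /i/ → [iː] (rule 2); /a/ → [aː] (rule 2); /o/ → [oː] (rule 2).
All other segments surface unchanged.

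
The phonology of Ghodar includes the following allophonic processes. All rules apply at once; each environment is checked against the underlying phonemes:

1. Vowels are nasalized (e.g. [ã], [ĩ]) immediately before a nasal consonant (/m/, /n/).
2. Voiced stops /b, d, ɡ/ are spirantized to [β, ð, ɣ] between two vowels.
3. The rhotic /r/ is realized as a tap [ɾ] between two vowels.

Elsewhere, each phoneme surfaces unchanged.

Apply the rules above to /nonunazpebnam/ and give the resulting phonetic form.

[nõnũnazpebnãm]

/n/ (word-initial) is unaffected → [n].
/o/ (between /n/ and /n/): before a nasal consonant, so rule 1 applies → [õ].
/n/ stays [n].
Rule 1 applies to /u/ (between /n/ and /n/: before a nasal consonant) → [ũ].
/n/ — not in any rule's target class → [n].
/a/ (between /n/ and /z/): rule 1 targets it, but not before a nasal consonant → unchanged [a].
/z/ — not in any rule's target class → [z].
/p/ — not in any rule's target class → [p].
/e/ (between /p/ and /b/) fails the environment for rule 1, so it stays [e].
/b/ (between /e/ and /n/) fails the environment for rule 2, so it stays [b].
/n/ — not in any rule's target class → [n].
/a/ (between /n/ and /m/): before a nasal consonant, so rule 1 applies → [ã].
/m/ (word-final): no rule targets it → [m].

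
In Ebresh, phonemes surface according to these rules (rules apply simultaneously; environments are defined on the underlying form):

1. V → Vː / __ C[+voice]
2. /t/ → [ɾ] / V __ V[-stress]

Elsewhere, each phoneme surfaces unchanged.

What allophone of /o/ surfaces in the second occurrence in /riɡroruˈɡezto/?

[o]

/o/ (word-final) is in the target of rule 1 but the environment (before a voiced consonant) is not met → [o].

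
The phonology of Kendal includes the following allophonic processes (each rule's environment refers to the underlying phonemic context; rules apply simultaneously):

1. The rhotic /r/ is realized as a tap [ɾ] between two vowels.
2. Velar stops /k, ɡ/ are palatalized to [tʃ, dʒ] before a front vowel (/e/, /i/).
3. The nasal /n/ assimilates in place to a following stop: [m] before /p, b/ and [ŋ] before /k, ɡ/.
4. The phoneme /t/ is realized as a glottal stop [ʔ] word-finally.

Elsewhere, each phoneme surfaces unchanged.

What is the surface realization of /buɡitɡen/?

Rule 2 applies to /ɡ/ (between /u/ and /i/: before a front vowel) → [dʒ].
/t/ (between /i/ and /ɡ/): rule 4 targets it, but not word-finally → unchanged [t].
/ɡ/ meets the environment for rule 2 (before a front vowel) → [dʒ].
/n/ — word-final; rule 3 does not apply here → [n].

[budʒitdʒen]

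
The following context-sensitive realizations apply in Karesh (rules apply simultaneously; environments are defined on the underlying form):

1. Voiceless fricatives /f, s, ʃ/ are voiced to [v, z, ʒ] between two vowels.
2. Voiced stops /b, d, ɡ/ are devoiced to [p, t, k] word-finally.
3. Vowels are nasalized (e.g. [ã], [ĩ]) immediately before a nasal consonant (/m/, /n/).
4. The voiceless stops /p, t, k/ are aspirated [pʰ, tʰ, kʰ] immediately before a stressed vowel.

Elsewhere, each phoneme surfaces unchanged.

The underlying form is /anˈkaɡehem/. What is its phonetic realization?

[ãnˈkʰaɡehẽm]

/a/ (word-initial) occurs before a nasal consonant → [ã] by rule 3.
/n/ (between /a/ and /k/): no rule targets it → [n].
Rule 4 applies to /k/ (between /n/ and /a/: immediately before a stressed vowel) → [kʰ].
/a/ (between /k/ and /ɡ/) fails the environment for rule 3, so it stays [a].
/ɡ/ — between /a/ and /e/; rule 2 does not apply here → [ɡ].
/e/ (between /ɡ/ and /h/) fails the environment for rule 3, so it stays [e].
/h/ — not in any rule's target class → [h].
Rule 3 applies to /e/ (between /h/ and /m/: before a nasal consonant) → [ẽ].
/m/ stays [m].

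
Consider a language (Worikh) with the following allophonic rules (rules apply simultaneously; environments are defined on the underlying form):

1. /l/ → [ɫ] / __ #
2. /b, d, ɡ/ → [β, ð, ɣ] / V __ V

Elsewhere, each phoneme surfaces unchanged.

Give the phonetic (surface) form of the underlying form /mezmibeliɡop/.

[mezmiβeliɣop]

/m/ (word-initial): no rule targets it → [m].
/e/ stays [e].
/z/ — not in any rule's target class → [z].
/m/ (between /z/ and /i/): no rule targets it → [m].
/i/ stays [i].
/b/ (between /i/ and /e/): between two vowels, so rule 2 applies → [β].
/e/ (between /b/ and /l/) is unaffected → [e].
/l/ (between /e/ and /i/): rule 1 targets it, but not word-finally → unchanged [l].
/i/ — not in any rule's target class → [i].
/ɡ/ (between /i/ and /o/): between two vowels, so rule 2 applies → [ɣ].
/o/ stays [o].
/p/ stays [p].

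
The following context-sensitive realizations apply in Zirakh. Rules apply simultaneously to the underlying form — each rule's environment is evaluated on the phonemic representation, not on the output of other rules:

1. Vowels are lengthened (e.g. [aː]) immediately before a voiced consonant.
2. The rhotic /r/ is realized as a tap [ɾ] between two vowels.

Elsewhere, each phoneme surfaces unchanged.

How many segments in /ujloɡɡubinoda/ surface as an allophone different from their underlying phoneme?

Segments that undergo a rule: /u/ → [uː] (rule 1); /o/ → [oː] (rule 1); /u/ → [uː] (rule 1); /i/ → [iː] (rule 1); /o/ → [oː] (rule 1).
All other segments surface unchanged.

5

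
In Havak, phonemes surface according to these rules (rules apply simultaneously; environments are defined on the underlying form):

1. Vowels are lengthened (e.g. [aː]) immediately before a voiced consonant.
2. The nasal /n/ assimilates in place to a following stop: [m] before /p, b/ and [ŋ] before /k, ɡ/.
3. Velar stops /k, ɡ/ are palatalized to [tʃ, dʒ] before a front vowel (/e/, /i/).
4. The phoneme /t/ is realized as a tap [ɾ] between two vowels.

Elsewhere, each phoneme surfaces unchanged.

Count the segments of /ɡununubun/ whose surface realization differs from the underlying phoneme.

Segments that undergo a rule: /u/ → [uː] (rule 1); /u/ → [uː] (rule 1); /u/ → [uː] (rule 1); /u/ → [uː] (rule 1).
All other segments surface unchanged.

4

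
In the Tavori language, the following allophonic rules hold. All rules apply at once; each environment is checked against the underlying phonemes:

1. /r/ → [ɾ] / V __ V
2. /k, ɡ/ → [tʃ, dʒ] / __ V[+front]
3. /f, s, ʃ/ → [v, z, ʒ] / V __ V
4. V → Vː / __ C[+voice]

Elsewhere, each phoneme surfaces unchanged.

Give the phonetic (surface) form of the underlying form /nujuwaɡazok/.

[nuːjuːwaːɡaːzok]

/n/ — not in any rule's target class → [n].
Rule 4 applies to /u/ (between /n/ and /j/: before a voiced consonant) → [uː].
/j/ (between /u/ and /u/): no rule targets it → [j].
Rule 4 applies to /u/ (between /j/ and /w/: before a voiced consonant) → [uː].
/w/ — not in any rule's target class → [w].
/a/ — between /w/ and /ɡ/, before a voiced consonant — surfaces as [aː] (rule 4).
/ɡ/ (between /a/ and /a/) fails the environment for rule 2, so it stays [ɡ].
/a/ (between /ɡ/ and /z/): before a voiced consonant, so rule 4 applies → [aː].
/z/ (between /a/ and /o/): no rule targets it → [z].
/o/ (between /z/ and /k/): rule 4 targets it, but not before a voiced consonant → unchanged [o].
/k/ (word-final) fails the environment for rule 2, so it stays [k].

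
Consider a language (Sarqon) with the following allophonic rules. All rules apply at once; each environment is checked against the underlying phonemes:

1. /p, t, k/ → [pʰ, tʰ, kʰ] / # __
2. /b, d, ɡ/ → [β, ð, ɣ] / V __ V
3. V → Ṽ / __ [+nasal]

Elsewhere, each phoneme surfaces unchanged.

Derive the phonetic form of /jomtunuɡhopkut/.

[jõmtũnuɡhopkut]

/j/ (word-initial) is unaffected → [j].
/o/ meets the environment for rule 3 (before a nasal consonant) → [õ].
/m/ — not in any rule's target class → [m].
/t/ (between /m/ and /u/) is in the target of rule 1 but the environment (word-initially) is not met → [t].
/u/ — between /t/ and /n/, before a nasal consonant — surfaces as [ũ] (rule 3).
/n/ stays [n].
/u/ (between /n/ and /ɡ/) is in the target of rule 3 but the environment (before a nasal consonant) is not met → [u].
/ɡ/ (between /u/ and /h/) is in the target of rule 2 but the environment (between two vowels) is not met → [ɡ].
/h/ (between /ɡ/ and /o/): no rule targets it → [h].
/o/ — between /h/ and /p/; rule 3 does not apply here → [o].
/p/ (between /o/ and /k/) is in the target of rule 1 but the environment (word-initially) is not met → [p].
/k/ (between /p/ and /u/): rule 1 targets it, but not word-initially → unchanged [k].
/u/ (between /k/ and /t/) is in the target of rule 3 but the environment (before a nasal consonant) is not met → [u].
/t/ (word-final): rule 1 targets it, but not word-initially → unchanged [t].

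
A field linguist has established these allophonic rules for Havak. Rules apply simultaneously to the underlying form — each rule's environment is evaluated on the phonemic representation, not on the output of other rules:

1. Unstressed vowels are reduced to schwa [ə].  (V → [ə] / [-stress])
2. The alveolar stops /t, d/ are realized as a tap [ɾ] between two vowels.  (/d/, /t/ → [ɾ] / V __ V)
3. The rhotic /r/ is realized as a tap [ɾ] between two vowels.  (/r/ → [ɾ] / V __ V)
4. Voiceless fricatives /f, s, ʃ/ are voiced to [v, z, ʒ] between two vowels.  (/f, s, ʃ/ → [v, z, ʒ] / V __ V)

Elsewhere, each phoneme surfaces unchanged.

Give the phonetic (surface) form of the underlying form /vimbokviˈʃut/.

/v/ (word-initial): no rule targets it → [v].
/i/ (between /v/ and /m/) occurs in an unstressed syllable → [ə] by rule 1.
/m/ stays [m].
/b/ — not in any rule's target class → [b].
Rule 1 applies to /o/ (between /b/ and /k/: in an unstressed syllable) → [ə].
/k/ (between /o/ and /v/) is unaffected → [k].
/v/ stays [v].
Rule 1 applies to /i/ (between /v/ and /ʃ/: in an unstressed syllable) → [ə].
/ʃ/ (between /i/ and /u/): between two vowels, so rule 4 applies → [ʒ].
/u/ (between /ʃ/ and /t/) is in the target of rule 1 but the environment (in an unstressed syllable) is not met → [u].
/t/ (word-final): rule 2 targets it, but not between two vowels → unchanged [t].

[vəmbəkvəˈʒut]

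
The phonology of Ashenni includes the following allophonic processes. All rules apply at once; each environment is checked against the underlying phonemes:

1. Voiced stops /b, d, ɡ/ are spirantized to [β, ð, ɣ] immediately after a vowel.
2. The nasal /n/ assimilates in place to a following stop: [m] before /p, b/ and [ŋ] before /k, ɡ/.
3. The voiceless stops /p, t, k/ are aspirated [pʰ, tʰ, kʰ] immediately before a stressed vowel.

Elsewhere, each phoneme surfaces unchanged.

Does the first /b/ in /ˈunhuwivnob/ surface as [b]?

/b/ (word-final): immediately after a vowel, so rule 1 applies → [β].
The actual realization is [β], not [b].

No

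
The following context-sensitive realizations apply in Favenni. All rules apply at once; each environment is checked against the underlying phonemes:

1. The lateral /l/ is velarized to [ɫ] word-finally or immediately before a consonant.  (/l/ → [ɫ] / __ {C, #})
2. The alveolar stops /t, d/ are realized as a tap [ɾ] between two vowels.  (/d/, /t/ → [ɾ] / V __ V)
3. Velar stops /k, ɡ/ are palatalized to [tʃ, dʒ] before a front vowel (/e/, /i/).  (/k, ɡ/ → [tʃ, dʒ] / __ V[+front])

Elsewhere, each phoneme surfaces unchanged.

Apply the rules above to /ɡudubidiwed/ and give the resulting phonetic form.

[ɡuɾubiɾiwed]

/ɡ/ (word-initial) fails the environment for rule 3, so it stays [ɡ].
/u/ (between /ɡ/ and /d/): no rule targets it → [u].
/d/ (between /u/ and /u/) occurs between two vowels → [ɾ] by rule 2.
/u/ (between /d/ and /b/) is unaffected → [u].
/b/ stays [b].
/i/ stays [i].
/d/ — between /i/ and /i/, between two vowels — surfaces as [ɾ] (rule 2).
/i/ stays [i].
/w/ — not in any rule's target class → [w].
/e/ — not in any rule's target class → [e].
/d/ (word-final): rule 2 targets it, but not between two vowels → unchanged [d].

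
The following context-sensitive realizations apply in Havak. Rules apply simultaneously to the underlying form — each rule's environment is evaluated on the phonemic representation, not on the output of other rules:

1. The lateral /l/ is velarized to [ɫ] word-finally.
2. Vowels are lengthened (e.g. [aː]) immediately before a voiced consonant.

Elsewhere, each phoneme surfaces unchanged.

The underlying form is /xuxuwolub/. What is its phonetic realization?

[xuxuːwoːluːb]

/u/ (between /x/ and /x/) fails the environment for rule 2, so it stays [u].
/u/ meets the environment for rule 2 (before a voiced consonant) → [uː].
Rule 2 applies to /o/ (between /w/ and /l/: before a voiced consonant) → [oː].
/l/ — between /o/ and /u/; rule 1 does not apply here → [l].
Rule 2 applies to /u/ (between /l/ and /b/: before a voiced consonant) → [uː].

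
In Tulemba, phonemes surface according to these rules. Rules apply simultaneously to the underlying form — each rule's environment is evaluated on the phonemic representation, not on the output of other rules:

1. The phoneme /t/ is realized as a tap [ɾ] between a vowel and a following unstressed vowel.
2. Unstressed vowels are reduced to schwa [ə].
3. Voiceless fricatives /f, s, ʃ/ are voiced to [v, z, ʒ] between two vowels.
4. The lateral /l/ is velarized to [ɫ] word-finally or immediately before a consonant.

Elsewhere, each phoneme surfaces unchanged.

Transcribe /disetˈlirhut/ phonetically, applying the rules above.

/d/ stays [d].
/i/ — between /d/ and /s/, in an unstressed syllable — surfaces as [ə] (rule 2).
/s/ meets the environment for rule 3 (between two vowels) → [z].
Rule 2 applies to /e/ (between /s/ and /t/: in an unstressed syllable) → [ə].
/t/ (between /e/ and /l/) is in the target of rule 1 but the environment (between a vowel and a following unstressed vowel) is not met → [t].
/l/ (between /t/ and /i/) is in the target of rule 4 but the environment (word-finally or immediately before a consonant) is not met → [l].
/i/ (between /l/ and /r/) fails the environment for rule 2, so it stays [i].
/r/ (between /i/ and /h/) is unaffected → [r].
/h/ (between /r/ and /u/): no rule targets it → [h].
/u/ meets the environment for rule 2 (in an unstressed syllable) → [ə].
/t/ — word-final; rule 1 does not apply here → [t].

[dəzətˈlirhət]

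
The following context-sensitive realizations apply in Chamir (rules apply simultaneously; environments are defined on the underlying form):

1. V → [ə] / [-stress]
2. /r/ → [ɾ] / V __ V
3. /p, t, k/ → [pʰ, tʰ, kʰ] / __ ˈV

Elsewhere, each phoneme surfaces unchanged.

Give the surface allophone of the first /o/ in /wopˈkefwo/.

[ə]

/o/ meets the environment for rule 1 (in an unstressed syllable) → [ə].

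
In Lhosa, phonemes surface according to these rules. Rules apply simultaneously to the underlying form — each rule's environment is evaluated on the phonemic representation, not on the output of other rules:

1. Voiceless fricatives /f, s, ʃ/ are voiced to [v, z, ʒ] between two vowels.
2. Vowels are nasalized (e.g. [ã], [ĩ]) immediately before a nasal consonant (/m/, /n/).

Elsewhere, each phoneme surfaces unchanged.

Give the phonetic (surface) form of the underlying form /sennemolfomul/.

[sẽnnẽmolfõmul]

/s/ (word-initial) fails the environment for rule 1, so it stays [s].
Rule 2 applies to /e/ (between /s/ and /n/: before a nasal consonant) → [ẽ].
/e/ meets the environment for rule 2 (before a nasal consonant) → [ẽ].
/o/ (between /m/ and /l/): rule 2 targets it, but not before a nasal consonant → unchanged [o].
/f/ (between /l/ and /o/) is in the target of rule 1 but the environment (between two vowels) is not met → [f].
/o/ meets the environment for rule 2 (before a nasal consonant) → [õ].
/u/ — between /m/ and /l/; rule 2 does not apply here → [u].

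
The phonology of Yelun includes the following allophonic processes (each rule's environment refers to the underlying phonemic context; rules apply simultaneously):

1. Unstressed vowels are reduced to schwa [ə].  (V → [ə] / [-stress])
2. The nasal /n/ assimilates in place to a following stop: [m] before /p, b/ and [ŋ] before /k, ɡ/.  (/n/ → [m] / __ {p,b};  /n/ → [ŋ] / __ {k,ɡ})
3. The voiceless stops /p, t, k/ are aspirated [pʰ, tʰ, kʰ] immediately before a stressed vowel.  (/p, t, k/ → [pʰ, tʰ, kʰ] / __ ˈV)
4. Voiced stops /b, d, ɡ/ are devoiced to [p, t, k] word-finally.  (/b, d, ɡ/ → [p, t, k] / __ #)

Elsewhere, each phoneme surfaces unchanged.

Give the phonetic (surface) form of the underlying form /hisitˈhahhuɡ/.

/h/ stays [h].
/i/ meets the environment for rule 1 (in an unstressed syllable) → [ə].
/s/ — not in any rule's target class → [s].
/i/ meets the environment for rule 1 (in an unstressed syllable) → [ə].
/t/ (between /i/ and /h/) is in the target of rule 3 but the environment (immediately before a stressed vowel) is not met → [t].
/h/ stays [h].
/a/ (between /h/ and /h/): rule 1 targets it, but not in an unstressed syllable → unchanged [a].
/h/ stays [h].
/h/ (between /h/ and /u/): no rule targets it → [h].
Rule 1 applies to /u/ (between /h/ and /ɡ/: in an unstressed syllable) → [ə].
Rule 4 applies to /ɡ/ (word-final: word-finally) → [k].

[həsətˈhahhək]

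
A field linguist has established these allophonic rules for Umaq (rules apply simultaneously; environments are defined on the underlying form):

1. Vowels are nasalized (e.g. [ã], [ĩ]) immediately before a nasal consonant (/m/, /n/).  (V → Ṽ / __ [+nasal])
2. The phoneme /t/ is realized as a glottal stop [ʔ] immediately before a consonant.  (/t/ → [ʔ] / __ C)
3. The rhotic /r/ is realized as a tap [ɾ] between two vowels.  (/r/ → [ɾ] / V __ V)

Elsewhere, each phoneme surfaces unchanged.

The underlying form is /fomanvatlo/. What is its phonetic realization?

[fõmãnvaʔlo]

/f/ — not in any rule's target class → [f].
/o/ meets the environment for rule 1 (before a nasal consonant) → [õ].
/m/ — not in any rule's target class → [m].
/a/ (between /m/ and /n/): before a nasal consonant, so rule 1 applies → [ã].
/n/ (between /a/ and /v/): no rule targets it → [n].
/v/ stays [v].
/a/ — between /v/ and /t/; rule 1 does not apply here → [a].
Rule 2 applies to /t/ (between /a/ and /l/: immediately before a consonant) → [ʔ].
/l/ (between /t/ and /o/): no rule targets it → [l].
/o/ (word-final) fails the environment for rule 1, so it stays [o].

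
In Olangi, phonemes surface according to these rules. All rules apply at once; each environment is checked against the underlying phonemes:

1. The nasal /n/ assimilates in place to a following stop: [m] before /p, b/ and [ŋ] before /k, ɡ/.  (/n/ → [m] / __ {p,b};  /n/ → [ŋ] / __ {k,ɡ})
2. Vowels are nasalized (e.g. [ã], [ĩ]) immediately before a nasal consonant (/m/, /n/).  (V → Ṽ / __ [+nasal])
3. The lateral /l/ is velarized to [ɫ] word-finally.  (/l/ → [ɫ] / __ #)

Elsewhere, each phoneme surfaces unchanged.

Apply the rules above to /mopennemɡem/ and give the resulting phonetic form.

/m/ stays [m].
/o/ — between /m/ and /p/; rule 2 does not apply here → [o].
/p/ stays [p].
/e/ — between /p/ and /n/, before a nasal consonant — surfaces as [ẽ] (rule 2).
/n/ (between /e/ and /n/) is in the target of rule 1 but the environment (before a labial or velar stop) is not met → [n].
/n/ — between /n/ and /e/; rule 1 does not apply here → [n].
/e/ (between /n/ and /m/) occurs before a nasal consonant → [ẽ] by rule 2.
/m/ stays [m].
/ɡ/ — not in any rule's target class → [ɡ].
/e/ — between /ɡ/ and /m/, before a nasal consonant — surfaces as [ẽ] (rule 2).
/m/ stays [m].

[mopẽnnẽmɡẽm]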